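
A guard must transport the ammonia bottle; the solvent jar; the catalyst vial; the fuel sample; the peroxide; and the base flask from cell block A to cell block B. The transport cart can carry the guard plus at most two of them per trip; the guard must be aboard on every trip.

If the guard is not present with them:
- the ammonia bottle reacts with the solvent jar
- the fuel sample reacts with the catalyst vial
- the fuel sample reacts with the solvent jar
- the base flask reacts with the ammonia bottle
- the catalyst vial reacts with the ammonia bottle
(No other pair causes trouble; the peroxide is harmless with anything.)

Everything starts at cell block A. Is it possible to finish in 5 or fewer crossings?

Counting alone: the guard can take at most 2 across per trip to cell block B, so moving all 6 needs at least 3 loaded trips out, with a return between consecutive ones — at least 5 crossings.
The safety rule pushes this higher. Following every safe sequence of crossings, the most of the 6 that can be at cell block B as the transport cart arrives there on crossing 5 is 5 — never all 6.
So the move cannot be finished within 5 crossings. (The shortest complete plan takes 7:)
1. Guard goes to cell block B with the ammonia bottle and the fuel sample.
2. Guard goes back to cell block A alone.
3. Guard goes to cell block B with the catalyst vial and the solvent jar.
4. Guard goes back to cell block A with the ammonia bottle and the fuel sample.
5. Guard goes to cell block B with the base flask and the peroxide.
6. Guard goes back to cell block A alone.
7. Guard goes to cell block B with the ammonia bottle and the fuel sample.

No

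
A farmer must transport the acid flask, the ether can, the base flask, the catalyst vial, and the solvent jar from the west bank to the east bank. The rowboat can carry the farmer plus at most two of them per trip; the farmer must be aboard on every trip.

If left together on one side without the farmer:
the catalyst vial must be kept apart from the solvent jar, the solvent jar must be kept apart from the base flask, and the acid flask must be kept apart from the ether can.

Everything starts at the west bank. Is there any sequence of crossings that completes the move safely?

Yes

1. Farmer goes to the east bank with the acid flask and the solvent jar.  [the west bank: the base flask, the catalyst vial, the ether can | the east bank: the acid flask, the solvent jar]
2. Farmer goes back to the west bank alone.  [the west bank: the base flask, the catalyst vial, the ether can | the east bank: the acid flask, the solvent jar]
3. Farmer goes to the east bank with the base flask and the catalyst vial.  [the west bank: the ether can | the east bank: the acid flask, the base flask, the catalyst vial, the solvent jar]
4. Farmer goes back to the west bank with the solvent jar.  [the west bank: the ether can, the solvent jar | the east bank: the acid flask, the base flask, the catalyst vial]
5. Farmer goes to the east bank with the ether can and the solvent jar.  [the west bank: — | the east bank: the acid flask, the base flask, the catalyst vial, the ether can, the solvent jar]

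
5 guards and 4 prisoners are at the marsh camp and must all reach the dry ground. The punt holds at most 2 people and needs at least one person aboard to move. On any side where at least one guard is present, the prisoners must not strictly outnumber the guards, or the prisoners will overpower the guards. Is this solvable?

1. 2 prisoners → the dry ground.  (the marsh camp: 5G 2P; the dry ground: 0G 2P)
2. 1 prisoner ← the marsh camp.  (the marsh camp: 5G 3P; the dry ground: 0G 1P)
3. 2 prisoners → the dry ground.  (the marsh camp: 5G 1P; the dry ground: 0G 3P)
4. 1 prisoner ← the marsh camp.  (the marsh camp: 5G 2P; the dry ground: 0G 2P)
5. 2 guards → the dry ground.  (the marsh camp: 3G 2P; the dry ground: 2G 2P)
6. 1 prisoner ← the marsh camp.  (the marsh camp: 3G 3P; the dry ground: 2G 1P)
7. 1 guard and 1 prisoner → the dry ground.  (the marsh camp: 2G 2P; the dry ground: 3G 2P)
8. 1 guard ← the marsh camp.  (the marsh camp: 3G 2P; the dry ground: 2G 2P)
9. 1 guard and 1 prisoner → the dry ground.  (the marsh camp: 2G 1P; the dry ground: 3G 3P)
10. 1 prisoner ← the marsh camp.  (the marsh camp: 2G 2P; the dry ground: 3G 2P)
11. 1 guard and 1 prisoner → the dry ground.  (the marsh camp: 1G 1P; the dry ground: 4G 3P)
12. 1 guard ← the marsh camp.  (the marsh camp: 2G 1P; the dry ground: 3G 3P)
13. 1 guard and 1 prisoner → the dry ground.  (the marsh camp: 1G 0P; the dry ground: 4G 4P)
14. 1 prisoner ← the marsh camp.  (the marsh camp: 1G 1P; the dry ground: 4G 3P)
15. 1 guard and 1 prisoner → the dry ground.  (the marsh camp: 0G 0P; the dry ground: 5G 4P)

Yes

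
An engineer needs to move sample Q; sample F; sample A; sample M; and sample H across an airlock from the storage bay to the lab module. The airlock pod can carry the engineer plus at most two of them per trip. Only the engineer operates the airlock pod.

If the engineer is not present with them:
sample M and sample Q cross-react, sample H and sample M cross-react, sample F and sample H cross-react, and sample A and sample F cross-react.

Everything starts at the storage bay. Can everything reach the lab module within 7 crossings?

Yes — this plan uses 7 crossings (≤ 7):
1. Engineer goes to the lab module with sample F and sample M.  [the storage bay: sample A, sample H, sample Q | the lab module: sample F, sample M]
2. Engineer goes back to the storage bay alone.  [the storage bay: sample A, sample H, sample Q | the lab module: sample F, sample M]
3. Engineer goes to the lab module with sample Q.  [the storage bay: sample A, sample H | the lab module: sample F, sample M, sample Q]
4. Engineer goes back to the storage bay with sample M.  [the storage bay: sample A, sample H, sample M | the lab module: sample F, sample Q]
5. Engineer goes to the lab module with sample A and sample H.  [the storage bay: sample M | the lab module: sample A, sample F, sample H, sample Q]
6. Engineer goes back to the storage bay with sample F.  [the storage bay: sample F, sample M | the lab module: sample A, sample H, sample Q]
7. Engineer goes to the lab module with sample F and sample M.  [the storage bay: — | the lab module: sample A, sample F, sample H, sample M, sample Q]

Yes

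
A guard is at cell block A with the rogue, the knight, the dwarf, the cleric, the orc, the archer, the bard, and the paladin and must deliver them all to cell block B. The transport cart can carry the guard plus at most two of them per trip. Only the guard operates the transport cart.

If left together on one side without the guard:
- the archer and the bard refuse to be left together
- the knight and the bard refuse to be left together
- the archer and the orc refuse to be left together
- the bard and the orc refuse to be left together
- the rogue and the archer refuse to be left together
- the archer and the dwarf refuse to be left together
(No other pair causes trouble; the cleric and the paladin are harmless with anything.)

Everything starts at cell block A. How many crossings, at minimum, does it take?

Counting alone: the guard can take at most 2 across per trip to cell block B, so moving all 8 needs at least 4 loaded trips out, with a return between consecutive ones — at least 7 crossings.
The safety rule pushes this higher. Following every safe sequence of crossings, the most of the 8 that can be at cell block B as the transport cart arrives there on crossings 7, 9, 11 is 5, 6, 7 respectively — never all 8.
So no plan with fewer than 13 crossings exists, and this one achieves 13:
1. Guard goes to cell block B with the archer and the bard.
2. Guard goes back to cell block A with the archer.
3. Guard goes to cell block B with the archer and the rogue.
4. Guard goes back to cell block A with the archer.
5. Guard goes to cell block B with the dwarf and the orc.
6. Guard goes back to cell block A with the orc.
7. Guard goes to cell block B with the knight and the orc.
8. Guard goes back to cell block A with the bard.
9. Guard goes to cell block B with the archer and the cleric.
10. Guard goes back to cell block A with the archer.
11. Guard goes to cell block B with the archer and the paladin.
12. Guard goes back to cell block A with the archer.
13. Guard goes to cell block B with the archer and the bard.

13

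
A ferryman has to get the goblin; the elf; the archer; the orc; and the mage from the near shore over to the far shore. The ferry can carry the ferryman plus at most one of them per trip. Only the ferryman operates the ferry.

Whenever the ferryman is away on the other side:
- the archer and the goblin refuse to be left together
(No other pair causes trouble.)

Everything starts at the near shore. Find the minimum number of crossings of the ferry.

Counting alone: the ferryman can take at most 1 across per trip to the far shore, so moving all 5 needs at least 5 loaded trips out, with a return between consecutive ones — at least 9 crossings.
The plan below uses exactly 9 crossings, so it is optimal:
1. Ferryman goes to the far shore with the goblin.  [the near shore: the archer, the elf, the mage, the orc | the far shore: the goblin]
2. Ferryman goes back to the near shore alone.  [the near shore: the archer, the elf, the mage, the orc | the far shore: the goblin]
3. Ferryman goes to the far shore with the elf.  [the near shore: the archer, the mage, the orc | the far shore: the elf, the goblin]
4. Ferryman goes back to the near shore alone.  [the near shore: the archer, the mage, the orc | the far shore: the elf, the goblin]
5. Ferryman goes to the far shore with the orc.  [the near shore: the archer, the mage | the far shore: the elf, the goblin, the orc]
6. Ferryman goes back to the near shore alone.  [the near shore: the archer, the mage | the far shore: the elf, the goblin, the orc]
7. Ferryman goes to the far shore with the mage.  [the near shore: the archer | the far shore: the elf, the goblin, the mage, the orc]
8. Ferryman goes back to the near shore alone.  [the near shore: the archer | the far shore: the elf, the goblin, the mage, the orc]
9. Ferryman goes to the far shore with the archer.  [the near shore: — | the far shore: the archer, the elf, the goblin, the mage, the orc]

9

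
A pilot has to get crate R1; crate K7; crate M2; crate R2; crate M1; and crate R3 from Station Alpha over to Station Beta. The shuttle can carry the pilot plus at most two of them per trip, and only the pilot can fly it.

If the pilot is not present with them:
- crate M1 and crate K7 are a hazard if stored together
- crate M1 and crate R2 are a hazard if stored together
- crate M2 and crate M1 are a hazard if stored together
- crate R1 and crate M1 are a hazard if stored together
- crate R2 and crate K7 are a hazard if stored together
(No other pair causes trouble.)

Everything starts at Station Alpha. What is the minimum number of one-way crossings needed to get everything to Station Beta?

9

Counting alone: the pilot can take at most 2 across per trip to Station Beta, so moving all 6 needs at least 3 loaded trips out, with a return between consecutive ones — at least 5 crossings.
The safety rule pushes this higher. Following every safe sequence of crossings, the most of the 6 that can be at Station Beta as the shuttle arrives there on crossings 5, 7 is 4, 5 respectively — never all 6.
So no plan with fewer than 9 crossings exists, and this one achieves 9:
1. Pilot goes to Station Beta with crate K7 and crate M1.
2. Pilot goes back to Station Alpha with crate K7.
3. Pilot goes to Station Beta with crate K7 and crate R1.
4. Pilot goes back to Station Alpha with crate M1.
5. Pilot goes to Station Beta with crate M2 and crate R2.
6. Pilot goes back to Station Alpha with crate K7.
7. Pilot goes to Station Beta with crate K7 and crate R3.
8. Pilot goes back to Station Alpha with crate K7.
9. Pilot goes to Station Beta with crate K7 and crate M1.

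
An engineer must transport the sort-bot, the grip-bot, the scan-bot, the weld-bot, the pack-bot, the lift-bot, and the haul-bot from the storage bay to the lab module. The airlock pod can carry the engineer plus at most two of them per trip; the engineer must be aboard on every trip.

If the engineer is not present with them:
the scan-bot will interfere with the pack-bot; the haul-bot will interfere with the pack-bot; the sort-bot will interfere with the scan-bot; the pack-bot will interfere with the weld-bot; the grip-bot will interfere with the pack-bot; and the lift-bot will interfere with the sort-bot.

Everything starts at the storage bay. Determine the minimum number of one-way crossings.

Counting alone: the engineer can take at most 2 across per trip to the lab module, so moving all 7 needs at least 4 loaded trips out, with a return between consecutive ones — at least 7 crossings.
The safety rule pushes this higher. Following every safe sequence of crossings, the most of the 7 that can be at the lab module as the airlock pod arrives there on crossing 7 is 6 — never all 7.
So no plan with fewer than 9 crossings exists, and this one achieves 9:
1. Engineer goes to the lab module with the pack-bot and the sort-bot.  [the storage bay: the grip-bot, the haul-bot, the lift-bot, the scan-bot, the weld-bot | the lab module: the pack-bot, the sort-bot]
2. Engineer goes back to the storage bay alone.  [the storage bay: the grip-bot, the haul-bot, the lift-bot, the scan-bot, the weld-bot | the lab module: the pack-bot, the sort-bot]
3. Engineer goes to the lab module with the lift-bot.  [the storage bay: the grip-bot, the haul-bot, the scan-bot, the weld-bot | the lab module: the lift-bot, the pack-bot, the sort-bot]
4. Engineer goes back to the storage bay with the sort-bot.  [the storage bay: the grip-bot, the haul-bot, the scan-bot, the sort-bot, the weld-bot | the lab module: the lift-bot, the pack-bot]
5. Engineer goes to the lab module with the grip-bot and the scan-bot.  [the storage bay: the haul-bot, the sort-bot, the weld-bot | the lab module: the grip-bot, the lift-bot, the pack-bot, the scan-bot]
6. Engineer goes back to the storage bay with the pack-bot.  [the storage bay: the haul-bot, the pack-bot, the sort-bot, the weld-bot | the lab module: the grip-bot, the lift-bot, the scan-bot]
7. Engineer goes to the lab module with the haul-bot and the weld-bot.  [the storage bay: the pack-bot, the sort-bot | the lab module: the grip-bot, the haul-bot, the lift-bot, the scan-bot, the weld-bot]
8. Engineer goes back to the storage bay alone.  [the storage bay: the pack-bot, the sort-bot | the lab module: the grip-bot, the haul-bot, the lift-bot, the scan-bot, the weld-bot]
9. Engineer goes to the lab module with the pack-bot and the sort-bot.  [the storage bay: — | the lab module: the grip-bot, the haul-bot, the lift-bot, the pack-bot, the scan-bot, the sort-bot, the weld-bot]

9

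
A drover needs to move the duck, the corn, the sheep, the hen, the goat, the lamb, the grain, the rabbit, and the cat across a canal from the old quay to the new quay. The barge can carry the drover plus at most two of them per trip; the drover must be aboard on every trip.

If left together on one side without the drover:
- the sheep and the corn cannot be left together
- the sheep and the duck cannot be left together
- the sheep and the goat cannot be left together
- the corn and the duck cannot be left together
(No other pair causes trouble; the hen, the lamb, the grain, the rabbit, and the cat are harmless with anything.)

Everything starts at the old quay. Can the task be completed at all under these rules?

Yes

1. Drover goes to the new quay with the duck and the sheep.  [the old quay: the cat, the corn, the goat, the grain, the hen, the lamb, the rabbit | the new quay: the duck, the sheep]
2. Drover goes back to the old quay with the duck.  [the old quay: the cat, the corn, the duck, the goat, the grain, the hen, the lamb, the rabbit | the new quay: the sheep]
3. Drover goes to the new quay with the duck and the hen.  [the old quay: the cat, the corn, the goat, the grain, the lamb, the rabbit | the new quay: the duck, the hen, the sheep]
4. Drover goes back to the old quay with the duck.  [the old quay: the cat, the corn, the duck, the goat, the grain, the lamb, the rabbit | the new quay: the hen, the sheep]
5. Drover goes to the new quay with the duck and the goat.  [the old quay: the cat, the corn, the grain, the lamb, the rabbit | the new quay: the duck, the goat, the hen, the sheep]
6. Drover goes back to the old quay with the sheep.  [the old quay: the cat, the corn, the grain, the lamb, the rabbit, the sheep | the new quay: the duck, the goat, the hen]
7. Drover goes to the new quay with the corn and the lamb.  [the old quay: the cat, the grain, the rabbit, the sheep | the new quay: the corn, the duck, the goat, the hen, the lamb]
8. Drover goes back to the old quay with the duck.  [the old quay: the cat, the duck, the grain, the rabbit, the sheep | the new quay: the corn, the goat, the hen, the lamb]
9. Drover goes to the new quay with the duck and the grain.  [the old quay: the cat, the rabbit, the sheep | the new quay: the corn, the duck, the goat, the grain, the hen, the lamb]
10. Drover goes back to the old quay with the duck.  [the old quay: the cat, the duck, the rabbit, the sheep | the new quay: the corn, the goat, the grain, the hen, the lamb]
11. Drover goes to the new quay with the duck and the rabbit.  [the old quay: the cat, the sheep | the new quay: the corn, the duck, the goat, the grain, the hen, the lamb, the rabbit]
12. Drover goes back to the old quay with the duck.  [the old quay: the cat, the duck, the sheep | the new quay: the corn, the goat, the grain, the hen, the lamb, the rabbit]
13. Drover goes to the new quay with the cat and the duck.  [the old quay: the sheep | the new quay: the cat, the corn, the duck, the goat, the grain, the hen, the lamb, the rabbit]
14. Drover goes back to the old quay with the duck.  [the old quay: the duck, the sheep | the new quay: the cat, the corn, the goat, the grain, the hen, the lamb, the rabbit]
15. Drover goes to the new quay with the duck and the sheep.  [the old quay: — | the new quay: the cat, the corn, the duck, the goat, the grain, the hen, the lamb, the rabbit, the sheep]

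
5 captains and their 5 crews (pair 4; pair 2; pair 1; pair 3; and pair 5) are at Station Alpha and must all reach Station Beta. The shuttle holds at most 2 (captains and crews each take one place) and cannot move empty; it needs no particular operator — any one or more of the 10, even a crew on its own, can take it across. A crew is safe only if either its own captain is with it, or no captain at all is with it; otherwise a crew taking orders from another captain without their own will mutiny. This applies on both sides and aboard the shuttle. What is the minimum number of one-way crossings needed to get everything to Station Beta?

Following every safe sequence of crossings from the start, the most of the 10 that can be at Station Beta as the shuttle arrives there on crossings 1, 3, 5, 7 is 2, 3, 4, 5 respectively; the best ever achieved is 5 of 10.
From crossing 9 on, no configuration arises that was not already reachable earlier: only 82 distinct safe configurations (who is on which side, and where the shuttle is) can ever be reached, none of them has everyone across, and every continuation just revisits them. So no valid plan exists.

impossible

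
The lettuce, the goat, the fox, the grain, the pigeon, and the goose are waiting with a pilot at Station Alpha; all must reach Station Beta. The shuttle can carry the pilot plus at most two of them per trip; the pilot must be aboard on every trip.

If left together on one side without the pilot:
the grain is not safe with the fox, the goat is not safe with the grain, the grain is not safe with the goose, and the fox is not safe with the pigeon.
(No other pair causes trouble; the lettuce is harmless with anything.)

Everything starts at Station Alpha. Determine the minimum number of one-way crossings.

7

Counting alone: the pilot can take at most 2 across per trip to Station Beta, so moving all 6 needs at least 3 loaded trips out, with a return between consecutive ones — at least 5 crossings.
The safety rule pushes this higher. Following every safe sequence of crossings, the most of the 6 that can be at Station Beta as the shuttle arrives there on crossing 5 is 5 — never all 6.
So no plan with fewer than 7 crossings exists, and this one achieves 7:
1. Pilot goes to Station Beta with the fox and the grain.
2. Pilot goes back to Station Alpha with the fox.
3. Pilot goes to Station Beta with the fox and the lettuce.
4. Pilot goes back to Station Alpha with the grain.
5. Pilot goes to Station Beta with the goat and the goose.
6. Pilot goes back to Station Alpha alone.
7. Pilot goes to Station Beta with the grain and the pigeon.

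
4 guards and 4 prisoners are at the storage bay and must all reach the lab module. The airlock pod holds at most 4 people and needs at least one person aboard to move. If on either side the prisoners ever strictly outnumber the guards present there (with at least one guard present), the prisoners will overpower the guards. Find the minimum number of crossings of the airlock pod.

Counting alone: each trip to the lab module takes at most 4 across and each return brings at least 1 back, so after t trips out (and t−1 returns) at most 4t − (t−1) of the 8 are across; that first reaches 8 at t = 3, so at least 5 crossings are needed.
The plan below uses exactly 5 crossings, so it is optimal:
1. 2 prisoners → the lab module.  (the storage bay: 4G 2P; the lab module: 0G 2P)
2. 1 prisoner ← the storage bay.  (the storage bay: 4G 3P; the lab module: 0G 1P)
3. 4 guards → the lab module.  (the storage bay: 0G 3P; the lab module: 4G 1P)
4. 1 prisoner ← the storage bay.  (the storage bay: 0G 4P; the lab module: 4G 0P)
5. 4 prisoners → the lab module.  (the storage bay: 0G 0P; the lab module: 4G 4P)

5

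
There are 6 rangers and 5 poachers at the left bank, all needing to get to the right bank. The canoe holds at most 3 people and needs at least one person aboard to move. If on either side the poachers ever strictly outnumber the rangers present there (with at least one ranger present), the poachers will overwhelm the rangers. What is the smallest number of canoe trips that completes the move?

9

Counting alone: each trip to the right bank takes at most 3 across and each return brings at least 1 back, so after t trips out (and t−1 returns) at most 3t − (t−1) of the 11 are across; that first reaches 11 at t = 5, so at least 9 crossings are needed.
The plan below uses exactly 9 crossings, so it is optimal:
1. 3 poachers → the right bank.  (the left bank: 6R 2P; the right bank: 0R 3P)
2. 1 poacher ← the left bank.  (the left bank: 6R 3P; the right bank: 0R 2P)
3. 3 rangers → the right bank.  (the left bank: 3R 3P; the right bank: 3R 2P)
4. 1 ranger ← the left bank.  (the left bank: 4R 3P; the right bank: 2R 2P)
5. 2 rangers and 1 poacher → the right bank.  (the left bank: 2R 2P; the right bank: 4R 3P)
6. 1 ranger ← the left bank.  (the left bank: 3R 2P; the right bank: 3R 3P)
7. 2 rangers and 1 poacher → the right bank.  (the left bank: 1R 1P; the right bank: 5R 4P)
8. 1 ranger ← the left bank.  (the left bank: 2R 1P; the right bank: 4R 4P)
9. 2 rangers and 1 poacher → the right bank.  (the left bank: 0R 0P; the right bank: 6R 5P)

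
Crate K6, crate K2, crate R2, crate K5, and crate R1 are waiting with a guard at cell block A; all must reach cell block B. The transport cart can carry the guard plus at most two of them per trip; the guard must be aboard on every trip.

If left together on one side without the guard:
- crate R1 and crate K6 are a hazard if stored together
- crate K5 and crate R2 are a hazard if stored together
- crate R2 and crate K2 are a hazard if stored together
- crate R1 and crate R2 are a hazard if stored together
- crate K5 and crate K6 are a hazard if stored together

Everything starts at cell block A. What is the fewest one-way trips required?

Counting alone: the guard can take at most 2 across per trip to cell block B, so moving all 5 needs at least 3 loaded trips out, with a return between consecutive ones — at least 5 crossings.
The safety rule pushes this higher. Following every safe sequence of crossings, the most of the 5 that can be at cell block B as the transport cart arrives there on crossing 5 is 4 — never all 5.
So no plan with fewer than 7 crossings exists, and this one achieves 7:
1. Guard goes to cell block B with crate K6 and crate R2.
2. Guard goes back to cell block A alone.
3. Guard goes to cell block B with crate K2.
4. Guard goes back to cell block A with crate R2.
5. Guard goes to cell block B with crate K5 and crate R1.
6. Guard goes back to cell block A with crate K6.
7. Guard goes to cell block B with crate K6 and crate R2.

7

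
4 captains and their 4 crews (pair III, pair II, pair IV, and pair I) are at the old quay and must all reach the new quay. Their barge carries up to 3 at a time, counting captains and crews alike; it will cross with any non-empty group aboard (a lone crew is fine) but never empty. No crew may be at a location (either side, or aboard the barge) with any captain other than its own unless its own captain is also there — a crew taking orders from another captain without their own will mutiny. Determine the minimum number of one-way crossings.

Counting alone: each trip to the new quay takes at most 3 across and each return brings at least 1 back, so after t trips out (and t−1 returns) at most 3t − (t−1) of the 8 are across; that first reaches 8 at t = 4, so at least 7 crossings are needed.
The safety rule pushes this higher. Following every safe sequence of crossings, the most of the 8 that can be at the new quay as the barge arrives there on crossing 7 is 7 — never all 8.
So no plan with fewer than 9 crossings exists, and this one achieves 9:
1. captain III and crew III cross → the new quay.
2. captain III crosses ← the old quay.
3. captain II, captain III, and crew II cross → the new quay.
4. captain III and crew III cross ← the old quay.
5. captain I, captain III, and captain IV cross → the new quay.
6. crew II crosses ← the old quay.
7. crew II and crew III cross → the new quay.
8. crew III crosses ← the old quay.
9. crew I, crew III, and crew IV cross → the new quay.

9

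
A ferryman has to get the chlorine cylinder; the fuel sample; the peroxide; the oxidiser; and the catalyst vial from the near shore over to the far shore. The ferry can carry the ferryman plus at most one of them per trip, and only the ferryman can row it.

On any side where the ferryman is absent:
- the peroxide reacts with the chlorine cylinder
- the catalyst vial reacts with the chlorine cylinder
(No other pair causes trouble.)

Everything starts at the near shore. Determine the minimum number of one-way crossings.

Counting alone: the ferryman can take at most 1 across per trip to the far shore, so moving all 5 needs at least 5 loaded trips out, with a return between consecutive ones — at least 9 crossings.
The safety rule pushes this higher. Following every safe sequence of crossings, the most of the 5 that can be at the far shore as the ferry arrives there on crossing 9 is 4 — never all 5.
So no plan with fewer than 11 crossings exists, and this one achieves 11:
1. Ferryman goes to the far shore with the chlorine cylinder.  [the near shore: the catalyst vial, the fuel sample, the oxidiser, the peroxide | the far shore: the chlorine cylinder]
2. Ferryman goes back to the near shore alone.  [the near shore: the catalyst vial, the fuel sample, the oxidiser, the peroxide | the far shore: the chlorine cylinder]
3. Ferryman goes to the far shore with the fuel sample.  [the near shore: the catalyst vial, the oxidiser, the peroxide | the far shore: the chlorine cylinder, the fuel sample]
4. Ferryman goes back to the near shore alone.  [the near shore: the catalyst vial, the oxidiser, the peroxide | the far shore: the chlorine cylinder, the fuel sample]
5. Ferryman goes to the far shore with the peroxide.  [the near shore: the catalyst vial, the oxidiser | the far shore: the chlorine cylinder, the fuel sample, the peroxide]
6. Ferryman goes back to the near shore with the chlorine cylinder.  [the near shore: the catalyst vial, the chlorine cylinder, the oxidiser | the far shore: the fuel sample, the peroxide]
7. Ferryman goes to the far shore with the catalyst vial.  [the near shore: the chlorine cylinder, the oxidiser | the far shore: the catalyst vial, the fuel sample, the peroxide]
8. Ferryman goes back to the near shore alone.  [the near shore: the chlorine cylinder, the oxidiser | the far shore: the catalyst vial, the fuel sample, the peroxide]
9. Ferryman goes to the far shore with the oxidiser.  [the near shore: the chlorine cylinder | the far shore: the catalyst vial, the fuel sample, the oxidiser, the peroxide]
10. Ferryman goes back to the near shore alone.  [the near shore: the chlorine cylinder | the far shore: the catalyst vial, the fuel sample, the oxidiser, the peroxide]
11. Ferryman goes to the far shore with the chlorine cylinder.  [the near shore: — | the far shore: the catalyst vial, the chlorine cylinder, the fuel sample, the oxidiser, the peroxide]

11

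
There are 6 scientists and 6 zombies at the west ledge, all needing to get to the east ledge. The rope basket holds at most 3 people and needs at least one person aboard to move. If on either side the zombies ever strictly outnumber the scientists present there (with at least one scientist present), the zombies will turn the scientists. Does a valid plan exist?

Following every safe sequence of crossings from the start, the most of the 12 that can be at the east ledge as the rope basket arrives there on crossings 1, 3, 5 is 3, 5, 6 respectively; the best ever achieved is 6 of 12.
From crossing 7 on, no configuration arises that was not already reachable earlier: only 17 distinct safe configurations (who is on which side, and where the rope basket is) can ever be reached, none of them has everyone across, and every continuation just revisits them. They are: 0 scientists + 0 zombies across (rope basket back at the start); 0 scientists + 1 zombie across (rope basket there); 0 scientists + 1 zombie across (rope basket back at the start); 0 scientists + 2 zombies across (rope basket there); 0 scientists + 2 zombies across (rope basket back at the start); 0 scientists + 3 zombies across (rope basket there); 0 scientists + 3 zombies across (rope basket back at the start); 0 scientists + 4 zombies across (rope basket there); 0 scientists + 4 zombies across (rope basket back at the start); 0 scientists + 5 zombies across (rope basket there); 0 scientists + 5 zombies across (rope basket back at the start); 0 scientists + 6 zombies across (rope basket there); 1 scientist + 1 zombie across (rope basket there); 1 scientist + 1 zombie across (rope basket back at the start); 2 scientists + 2 zombies across (rope basket there); 2 scientists + 2 zombies across (rope basket back at the start); 3 scientists + 3 zombies across (rope basket there). So no valid plan exists.

No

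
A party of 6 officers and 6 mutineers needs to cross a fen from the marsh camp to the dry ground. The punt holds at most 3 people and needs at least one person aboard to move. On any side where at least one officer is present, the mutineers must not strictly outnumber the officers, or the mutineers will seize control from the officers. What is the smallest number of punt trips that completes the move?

impossible

Following every safe sequence of crossings from the start, the most of the 12 that can be at the dry ground as the punt arrives there on crossings 1, 3, 5 is 3, 5, 6 respectively; the best ever achieved is 6 of 12.
From crossing 7 on, no configuration arises that was not already reachable earlier: only 17 distinct safe configurations (who is on which side, and where the punt is) can ever be reached, none of them has everyone across, and every continuation just revisits them. They are: 0 officers + 0 mutineers across (punt back at the start); 0 officers + 1 mutineer across (punt there); 0 officers + 1 mutineer across (punt back at the start); 0 officers + 2 mutineers across (punt there); 0 officers + 2 mutineers across (punt back at the start); 0 officers + 3 mutineers across (punt there); 0 officers + 3 mutineers across (punt back at the start); 0 officers + 4 mutineers across (punt there); 0 officers + 4 mutineers across (punt back at the start); 0 officers + 5 mutineers across (punt there); 0 officers + 5 mutineers across (punt back at the start); 0 officers + 6 mutineers across (punt there); 1 officer + 1 mutineer across (punt there); 1 officer + 1 mutineer across (punt back at the start); 2 officers + 2 mutineers across (punt there); 2 officers + 2 mutineers across (punt back at the start); 3 officers + 3 mutineers across (punt there). So no valid plan exists.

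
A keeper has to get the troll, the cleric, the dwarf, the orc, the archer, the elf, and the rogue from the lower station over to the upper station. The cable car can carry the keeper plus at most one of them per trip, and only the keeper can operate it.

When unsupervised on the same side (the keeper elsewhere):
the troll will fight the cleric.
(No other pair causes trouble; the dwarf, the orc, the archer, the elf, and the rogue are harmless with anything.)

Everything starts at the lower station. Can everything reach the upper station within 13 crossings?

Yes

Yes — this plan uses 13 crossings (≤ 13):
1. Keeper goes to the upper station with the troll.
2. Keeper goes back to the lower station alone.
3. Keeper goes to the upper station with the dwarf.
4. Keeper goes back to the lower station alone.
5. Keeper goes to the upper station with the orc.
6. Keeper goes back to the lower station alone.
7. Keeper goes to the upper station with the archer.
8. Keeper goes back to the lower station alone.
9. Keeper goes to the upper station with the elf.
10. Keeper goes back to the lower station alone.
11. Keeper goes to the upper station with the rogue.
12. Keeper goes back to the lower station alone.
13. Keeper goes to the upper station with the cleric.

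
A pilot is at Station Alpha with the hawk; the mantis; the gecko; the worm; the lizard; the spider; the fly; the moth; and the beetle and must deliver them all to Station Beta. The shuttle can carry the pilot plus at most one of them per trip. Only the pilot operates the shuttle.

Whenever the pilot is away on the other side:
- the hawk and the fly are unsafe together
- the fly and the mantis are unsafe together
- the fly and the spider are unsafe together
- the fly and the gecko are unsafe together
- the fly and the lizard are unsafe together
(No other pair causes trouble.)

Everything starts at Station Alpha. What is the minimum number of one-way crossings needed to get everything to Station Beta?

Following every safe sequence of crossings from the start, the most of the 9 that can be at Station Beta as the shuttle arrives there on crossings 1, 3, 5, 7, 9 is 1, 2, 3, 4, 5 respectively; the best ever achieved is 5 of 9.
From crossing 11 on, no configuration arises that was not already reachable earlier: only 104 distinct safe configurations (who is on which side, and where the shuttle is) can ever be reached, none of them has everyone across, and every continuation just revisits them. So no valid plan exists.

impossible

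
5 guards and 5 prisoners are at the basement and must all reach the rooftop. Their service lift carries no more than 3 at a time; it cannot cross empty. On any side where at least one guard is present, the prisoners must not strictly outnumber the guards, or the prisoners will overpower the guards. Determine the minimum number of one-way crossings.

Counting alone: each trip to the rooftop takes at most 3 across and each return brings at least 1 back, so after t trips out (and t−1 returns) at most 3t − (t−1) of the 10 are across; that first reaches 10 at t = 5, so at least 9 crossings are needed.
The safety rule pushes this higher. Following every safe sequence of crossings, the most of the 10 that can be at the rooftop as the service lift arrives there on crossing 9 is 9 — never all 10.
So no plan with fewer than 11 crossings exists, and this one achieves 11:
1. 2 prisoners → the rooftop.  (the basement: 5G 3P; the rooftop: 0G 2P)
2. 1 prisoner ← the basement.  (the basement: 5G 4P; the rooftop: 0G 1P)
3. 3 prisoners → the rooftop.  (the basement: 5G 1P; the rooftop: 0G 4P)
4. 1 prisoner ← the basement.  (the basement: 5G 2P; the rooftop: 0G 3P)
5. 3 guards → the rooftop.  (the basement: 2G 2P; the rooftop: 3G 3P)
6. 1 guard and 1 prisoner ← the basement.  (the basement: 3G 3P; the rooftop: 2G 2P)
7. 3 guards → the rooftop.  (the basement: 0G 3P; the rooftop: 5G 2P)
8. 1 prisoner ← the basement.  (the basement: 0G 4P; the rooftop: 5G 1P)
9. 2 prisoners → the rooftop.  (the basement: 0G 2P; the rooftop: 5G 3P)
10. 1 prisoner ← the basement.  (the basement: 0G 3P; the rooftop: 5G 2P)
11. 3 prisoners → the rooftop.  (the basement: 0G 0P; the rooftop: 5G 5P)

11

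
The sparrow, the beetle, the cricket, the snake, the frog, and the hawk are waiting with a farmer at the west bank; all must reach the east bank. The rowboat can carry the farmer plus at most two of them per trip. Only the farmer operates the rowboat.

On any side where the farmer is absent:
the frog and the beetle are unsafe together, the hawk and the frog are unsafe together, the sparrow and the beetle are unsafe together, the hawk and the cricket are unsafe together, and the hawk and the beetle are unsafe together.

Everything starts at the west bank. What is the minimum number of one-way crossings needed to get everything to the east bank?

Counting alone: the farmer can take at most 2 across per trip to the east bank, so moving all 6 needs at least 3 loaded trips out, with a return between consecutive ones — at least 5 crossings.
The safety rule pushes this higher. Following every safe sequence of crossings, the most of the 6 that can be at the east bank as the rowboat arrives there on crossings 5, 7 is 4, 5 respectively — never all 6.
So no plan with fewer than 9 crossings exists, and this one achieves 9:
1. Farmer goes to the east bank with the beetle and the hawk.  [the west bank: the cricket, the frog, the snake, the sparrow | the east bank: the beetle, the hawk]
2. Farmer goes back to the west bank with the beetle.  [the west bank: the beetle, the cricket, the frog, the snake, the sparrow | the east bank: the hawk]
3. Farmer goes to the east bank with the beetle and the sparrow.  [the west bank: the cricket, the frog, the snake | the east bank: the beetle, the hawk, the sparrow]
4. Farmer goes back to the west bank with the beetle.  [the west bank: the beetle, the cricket, the frog, the snake | the east bank: the hawk, the sparrow]
5. Farmer goes to the east bank with the beetle and the snake.  [the west bank: the cricket, the frog | the east bank: the beetle, the hawk, the snake, the sparrow]
6. Farmer goes back to the west bank with the beetle.  [the west bank: the beetle, the cricket, the frog | the east bank: the hawk, the snake, the sparrow]
7. Farmer goes to the east bank with the cricket and the frog.  [the west bank: the beetle | the east bank: the cricket, the frog, the hawk, the snake, the sparrow]
8. Farmer goes back to the west bank with the hawk.  [the west bank: the beetle, the hawk | the east bank: the cricket, the frog, the snake, the sparrow]
9. Farmer goes to the east bank with the beetle and the hawk.  [the west bank: — | the east bank: the beetle, the cricket, the frog, the hawk, the snake, the sparrow]

9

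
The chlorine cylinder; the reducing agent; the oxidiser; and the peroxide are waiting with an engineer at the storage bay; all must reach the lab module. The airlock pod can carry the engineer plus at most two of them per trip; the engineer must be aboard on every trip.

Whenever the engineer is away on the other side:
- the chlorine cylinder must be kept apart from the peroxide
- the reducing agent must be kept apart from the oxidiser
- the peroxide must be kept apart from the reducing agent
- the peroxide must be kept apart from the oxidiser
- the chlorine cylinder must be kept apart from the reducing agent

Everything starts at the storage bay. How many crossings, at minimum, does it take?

5

Counting alone: the engineer can take at most 2 across per trip to the lab module, so moving all 4 needs at least 2 loaded trips out, with a return between consecutive ones — at least 3 crossings.
The safety rule pushes this higher. Following every safe sequence of crossings, the most of the 4 that can be at the lab module as the airlock pod arrives there on crossing 3 is 3 — never all 4.
So no plan with fewer than 5 crossings exists, and this one achieves 5:
1. Engineer goes to the lab module with the peroxide and the reducing agent.  [the storage bay: the chlorine cylinder, the oxidiser | the lab module: the peroxide, the reducing agent]
2. Engineer goes back to the storage bay with the reducing agent.  [the storage bay: the chlorine cylinder, the oxidiser, the reducing agent | the lab module: the peroxide]
3. Engineer goes to the lab module with the chlorine cylinder and the oxidiser.  [the storage bay: the reducing agent | the lab module: the chlorine cylinder, the oxidiser, the peroxide]
4. Engineer goes back to the storage bay with the peroxide.  [the storage bay: the peroxide, the reducing agent | the lab module: the chlorine cylinder, the oxidiser]
5. Engineer goes to the lab module with the peroxide and the reducing agent.  [the storage bay: — | the lab module: the chlorine cylinder, the oxidiser, the peroxide, the reducing agent]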